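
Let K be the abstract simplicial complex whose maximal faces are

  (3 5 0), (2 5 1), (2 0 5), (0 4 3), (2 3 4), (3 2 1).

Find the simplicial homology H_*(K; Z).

We work with the vertex ordering 0 < 1 < 2 < 3 < 4 < 5. The simplices of K, each written with vertices in increasing order, are:

  0-simplices (6): [0], [1], [2], [3], [4], [5]
  1-simplices (12): [0,2], [0,3], [0,4], [0,5], [1,2], [1,3], [1,5], [2,3], [2,4], [2,5], [3,4], [3,5]
  2-simplices (6): [0,2,5], [0,3,4], [0,3,5], [1,2,3], [1,2,5], [2,3,4]

giving chain groups C_0 ≅ Z^6, C_1 ≅ Z^12, C_2 ≅ Z^6.

The boundary map ∂_1: C_1 → C_0 is given by ∂[p,q] = [q] − [p]. For instance
  ∂[1,3] = [3] − [1].
The resulting 6×12 matrix has rank 5, and its Smith normal form has invariant factors (1,1,1,1,1).

Boundary ∂_2: C_2 → C_1 sends each 2-simplex [p,q,r] to [q,r] − [p,r] + [p,q]. For instance
  ∂[0,2,5] = [2,5] − [0,5] + [0,2],
  ∂[0,3,5] = [3,5] − [0,5] + [0,3].
This gives a 12×6 integer matrix of rank 6; reducing to Smith normal form yields diagonal entries (1,1,1,1,1,1).

Computing H_k = (kernel of ∂_k) / (image of ∂_{k+1}):

  H_0: rank C_0 − rank ∂_1 = 6 − 5 = 1, and the invariant factors of ∂_1 are all 1, so H_0 = Z.
  H_1: rank ker ∂_1 − rank ∂_2 = (12 − 5) − 6 = 1, and the invariant factors of ∂_2 are all 1, so H_1 = Z.
  H_2: rank ker ∂_2 − rank ∂_3 = (6 − 6) − 0 = 0, and there is no ∂_3, so H_2 = 0.

H_0 = Z,  H_1 = Z,  H_2 = 0.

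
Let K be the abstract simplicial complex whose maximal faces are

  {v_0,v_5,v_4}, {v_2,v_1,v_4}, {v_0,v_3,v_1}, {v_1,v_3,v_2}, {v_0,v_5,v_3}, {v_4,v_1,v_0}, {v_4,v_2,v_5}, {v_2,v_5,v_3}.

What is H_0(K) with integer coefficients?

H_0 = Z.

Fix the vertex order v_0 < v_1 < v_2 < v_3 < v_4 < v_5 and write every simplex with vertices in increasing order. Then dim K = 2 and the simplices of K are:

  0-simplices (6): [v_0], [v_1], [v_2], [v_3], [v_4], [v_5]
  1-simplices (12): [v_0,v_1], [v_0,v_3], [v_0,v_4], [v_0,v_5], [v_1,v_2], [v_1,v_3], [v_1,v_4], [v_2,v_3], [v_2,v_4], [v_2,v_5], [v_3,v_5], [v_4,v_5]
  2-simplices (8): [v_0,v_1,v_3], [v_0,v_1,v_4], [v_0,v_3,v_5], [v_0,v_4,v_5], [v_1,v_2,v_3], [v_1,v_2,v_4], [v_2,v_3,v_5], [v_2,v_4,v_5]

so the chain groups are C_0 ≅ Z^6, C_1 ≅ Z^12, C_2 ≅ Z^8.

∂_1: C_1 → C_0 sends each edge [p,q] (with p < q) to q − p. For instance
  ∂[v_0,v_3] = [v_3] − [v_0].
As a 6×12 matrix over Z this has rank 5, with invariant factors (1,1,1,1,1).

The boundary map ∂_2: C_2 → C_1 sends each 2-simplex [p,q,r] to [q,r] − [p,r] + [p,q]. For instance
  ∂[v_1,v_2,v_4] = [v_2,v_4] − [v_1,v_4] + [v_1,v_2],
  ∂[v_0,v_4,v_5] = [v_4,v_5] − [v_0,v_5] + [v_0,v_4].
The resulting 12×8 matrix has rank 7, and its Smith normal form has invariant factors (1,1,1,1,1,1,1).

Computing H_k = (kernel of ∂_k) / (image of ∂_{k+1}):

  H_0: rank C_0 − rank ∂_1 = 6 − 5 = 1, and the invariant factors of ∂_1 are all 1, so H_0 ≅ Z.

(K is a triangulation of the 2-sphere S^2.)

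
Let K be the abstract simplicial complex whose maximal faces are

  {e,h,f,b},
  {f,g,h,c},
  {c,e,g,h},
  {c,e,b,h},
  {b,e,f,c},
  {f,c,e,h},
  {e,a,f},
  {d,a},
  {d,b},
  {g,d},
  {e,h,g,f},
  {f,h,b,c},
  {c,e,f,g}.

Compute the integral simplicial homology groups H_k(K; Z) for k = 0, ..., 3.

Order the vertices as a < b < c < d < e < f < g < h. Listing each simplex with vertices in this order, K has dimension 3 with simplices:

  0-simplices (8): a, b, c, d, e, f, g, h
  1-simplices (19): ad, ae, af, bc, bd, be, bf, bh, ce, cf, cg, ch, dg, ef, eg, eh, fg, fh, gh
  2-simplices (17): aef, bce, bcf, bch, bef, beh, bfh, cef, ceg, ceh, cfg, cfh, cgh, efg, efh, egh, fgh
  3-simplices (9): bcef, bceh, bcfh, befh, cefg, cefh, cegh, cfgh, efgh

Hence C_0 ≅ Z^8, C_1 ≅ Z^19, C_2 ≅ Z^17, C_3 ≅ Z^9.

∂_1: C_1 → C_0 maps an edge to its endpoints' difference, ∂[p,q] = q − p.
This gives a 8×19 integer matrix of rank 7; reducing to Smith normal form yields diagonal entries (1,1,1,1,1,1,1).

The boundary map ∂_2: C_2 → C_1 sends each 2-simplex [p,q,r] to [q,r] − [p,r] + [p,q]. For instance
  ∂bfh = fh − bh + bf,
  ∂cfh = fh − ch + cf.
This gives a 19×17 integer matrix of rank 10; reducing to Smith normal form yields diagonal entries (1,1,1,1,1,1,1,1,1,1).

Boundary ∂_3: C_3 → C_2 sends each 3-simplex σ to the alternating sum Σ_i (−1)^i (σ with its i-th vertex removed). For instance
  ∂bcfh = cfh − bfh + bch − bcf,
  ∂bcef = cef − bef + bcf − bce.
The 17×9 boundary matrix has rank 7 and Smith normal form diag(1,1,1,1,1,1,1).

Computing H_k = (kernel of ∂_k) / (image of ∂_{k+1}):

  H_0: rank C_0 − rank ∂_1 = 8 − 7 = 1, and the invariant factors of ∂_1 are all 1, so H_0 ≅ Z.
  H_1: rank ker ∂_1 − rank ∂_2 = (19 − 7) − 10 = 2, and the invariant factors of ∂_2 are all 1, so H_1 ≅ Z^2.
  H_2: rank ker ∂_2 − rank ∂_3 = (17 − 10) − 7 = 0, and the invariant factors of ∂_3 are all 1, so H_2 ≅ 0.
  H_3: rank ker ∂_3 − rank ∂_4 = (9 − 7) − 0 = 2, and there is no ∂_4, so H_3 ≅ Z^2.

H_0 = Z,  H_1 = Z^2,  H_2 = 0,  H_3 = Z^2.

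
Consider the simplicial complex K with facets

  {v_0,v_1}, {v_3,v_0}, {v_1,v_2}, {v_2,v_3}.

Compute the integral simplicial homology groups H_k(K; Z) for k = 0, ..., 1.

H_0 ≅ Z,  H_1 ≅ Z.

Order the vertices as v_0 < v_1 < v_2 < v_3. Listing each simplex with vertices in this order, K has dimension 1 with simplices:

  0-simplices (4): [v_0], [v_1], [v_2], [v_3]
  1-simplices (4): [v_0,v_1], [v_0,v_3], [v_1,v_2], [v_2,v_3]

Hence C_0 ≅ Z^4, C_1 ≅ Z^4.

The boundary map ∂_1: C_1 → C_0 sends each edge [p,q] (with p < q) to q − p. For instance
  ∂[v_1,v_2] = [v_2] − [v_1].
This gives a 4×4 integer matrix of rank 3; reducing to Smith normal form yields diagonal entries (1,1,1).

Reading off H_k = ker ∂_k / im ∂_{k+1}:

  H_0: rank C_0 − rank ∂_1 = 4 − 3 = 1, and the invariant factors of ∂_1 are all 1, so H_0 = Z.
  H_1: rank ker ∂_1 − rank ∂_2 = (4 − 3) − 0 = 1, and there is no ∂_2, so H_1 = Z.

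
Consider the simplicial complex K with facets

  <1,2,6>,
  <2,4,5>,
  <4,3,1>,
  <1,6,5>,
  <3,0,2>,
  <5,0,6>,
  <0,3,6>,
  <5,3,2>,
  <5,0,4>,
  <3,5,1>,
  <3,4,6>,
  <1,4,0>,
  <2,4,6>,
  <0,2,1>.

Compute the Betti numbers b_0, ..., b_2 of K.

We work with the vertex ordering 0 < 1 < 2 < 3 < 4 < 5 < 6. The simplices of K, each written with vertices in increasing order, are:

  0-simplices (7): [0], [1], [2], [3], [4], [5], [6]
  1-simplices (21): [0,1], [0,2], [0,3], [0,4], [0,5], [0,6], [1,2], [1,3], [1,4], [1,5], [1,6], [2,3], [2,4], [2,5], [2,6], [3,4], [3,5], [3,6], [4,5], [4,6], [5,6]
  2-simplices (14): [0,1,2], [0,1,4], [0,2,3], [0,3,6], [0,4,5], [0,5,6], [1,2,6], [1,3,4], [1,3,5], [1,5,6], [2,3,5], [2,4,5], [2,4,6], [3,4,6]

Hence C_0 ≅ Z^7, C_1 ≅ Z^21, C_2 ≅ Z^14.

∂_1: C_1 → C_0 maps an edge to its endpoints' difference, ∂[p,q] = q − p.
This gives a 7×21 integer matrix of rank 6; reducing to Smith normal form yields diagonal entries (1,1,1,1,1,1).

∂_2: C_2 → C_1 acts by ∂[p,q,r] = [q,r] − [p,r] + [p,q]. For instance
  ∂[3,4,6] = [4,6] − [3,6] + [3,4],
  ∂[0,4,5] = [4,5] − [0,5] + [0,4].
The 21×14 boundary matrix has rank 13 and Smith normal form diag(1,1,1,1,1,1,1,1,1,1,1,1,1).

From H_k ≅ ker(∂_k) / im(∂_{k+1}) we obtain:

  H_0: rank C_0 − rank ∂_1 = 7 − 6 = 1, and the invariant factors of ∂_1 are all 1, so H_0 ≅ Z.
  H_1: rank ker ∂_1 − rank ∂_2 = (21 − 6) − 13 = 2, and the invariant factors of ∂_2 are all 1, so H_1 ≅ Z^2.
  H_2: rank ker ∂_2 − rank ∂_3 = (14 − 13) − 0 = 1, and there is no ∂_3, so H_2 ≅ Z.

Hence the Betti numbers are b_0 = 1, b_1 = 2, b_2 = 1.

b_0 = 1, b_1 = 2, b_2 = 1.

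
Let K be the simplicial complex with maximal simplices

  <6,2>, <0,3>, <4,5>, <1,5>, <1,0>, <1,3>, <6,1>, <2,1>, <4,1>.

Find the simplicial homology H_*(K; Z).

Fix the vertex order 0 < 1 < 2 < 3 < 4 < 5 < 6 and write every simplex with vertices in increasing order. Then dim K = 1 and the simplices of K are:

  0-simplices (7): [0], [1], [2], [3], [4], [5], [6]
  1-simplices (9): [0,1], [0,3], [1,2], [1,3], [1,4], [1,5], [1,6], [2,6], [4,5]

so the chain groups are C_0 ≅ Z^7, C_1 ≅ Z^9.

The boundary map ∂_1: C_1 → C_0 is given by ∂[p,q] = [q] − [p].
The resulting 7×9 matrix has rank 6, and its Smith normal form has invariant factors (1,1,1,1,1,1).

Now H_k = ker ∂_k / im ∂_{k+1}, so:

  H_0: rank C_0 − rank ∂_1 = 7 − 6 = 1, and the invariant factors of ∂_1 are all 1, so H_0 = Z.
  H_1: rank ker ∂_1 − rank ∂_2 = (9 − 6) − 0 = 3, and there is no ∂_2, so H_1 = Z^3.

(K is a triangulation of a wedge of 3 circles.)

H_0 ≅ Z,  H_1 ≅ Z^3.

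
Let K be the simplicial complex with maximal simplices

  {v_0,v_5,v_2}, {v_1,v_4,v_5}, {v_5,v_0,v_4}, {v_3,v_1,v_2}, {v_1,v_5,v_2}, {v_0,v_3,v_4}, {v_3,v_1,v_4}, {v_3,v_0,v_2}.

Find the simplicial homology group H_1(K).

H_1 = 0.

Fix the vertex order v_0 < v_1 < v_2 < v_3 < v_4 < v_5 and write every simplex with vertices in increasing order. Then dim K = 2 and the simplices of K are:

  0-simplices (6): [v_0], [v_1], [v_2], [v_3], [v_4], [v_5]
  1-simplices (12): [v_0,v_2], [v_0,v_3], [v_0,v_4], [v_0,v_5], [v_1,v_2], [v_1,v_3], [v_1,v_4], [v_1,v_5], [v_2,v_3], [v_2,v_5], [v_3,v_4], [v_4,v_5]
  2-simplices (8): [v_0,v_2,v_3], [v_0,v_2,v_5], [v_0,v_3,v_4], [v_0,v_4,v_5], [v_1,v_2,v_3], [v_1,v_2,v_5], [v_1,v_3,v_4], [v_1,v_4,v_5]

giving chain groups C_0 ≅ Z^6, C_1 ≅ Z^12, C_2 ≅ Z^8.

∂_1: C_1 → C_0 sends each edge [p,q] (with p < q) to q − p. For instance
  ∂[v_3,v_4] = [v_4] − [v_3].
This gives a 6×12 integer matrix of rank 5; reducing to Smith normal form yields diagonal entries (1,1,1,1,1).

The boundary map ∂_2: C_2 → C_1 sends each 2-simplex [p,q,r] to [q,r] − [p,r] + [p,q]. For instance
  ∂[v_1,v_3,v_4] = [v_3,v_4] − [v_1,v_4] + [v_1,v_3],
  ∂[v_0,v_2,v_5] = [v_2,v_5] − [v_0,v_5] + [v_0,v_2].
The 12×8 boundary matrix has rank 7 and Smith normal form diag(1,1,1,1,1,1,1).

From H_k ≅ ker(∂_k) / im(∂_{k+1}) we obtain:

  H_1: rank ker ∂_1 − rank ∂_2 = (12 − 5) − 7 = 0, and the invariant factors of ∂_2 are all 1, so H_1 ≅ 0.

(K is a triangulation of the 2-sphere S^2.)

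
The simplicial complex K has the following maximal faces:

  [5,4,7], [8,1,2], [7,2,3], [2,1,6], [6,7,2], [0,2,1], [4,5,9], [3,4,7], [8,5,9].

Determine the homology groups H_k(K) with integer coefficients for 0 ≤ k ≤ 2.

K has 10 vertices, 19 edges, 9 triangles.
rank ∂_0 = 0, rank ∂_1 = 9 ⇒ b_0 = 10 − 0 − 9 = 1; all invariant factors of ∂_1 are 1 so no torsion. So H_0 = Z.
rank ∂_1 = 9, rank ∂_2 = 9 ⇒ b_1 = 19 − 9 − 9 = 1; all invariant factors of ∂_2 are 1 so no torsion. So H_1 = Z.
rank ∂_2 = 9, rank ∂_3 = 0 ⇒ b_2 = 9 − 9 − 0 = 0. So H_2 = 0.

H_0 = Z,  H_1 = Z,  H_2 = 0.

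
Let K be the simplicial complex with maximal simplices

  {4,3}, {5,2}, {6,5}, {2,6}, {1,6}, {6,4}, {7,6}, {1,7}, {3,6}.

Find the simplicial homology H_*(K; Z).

Fix the vertex order 1 < 2 < 3 < 4 < 5 < 6 < 7 and write every simplex with vertices in increasing order. Then dim K = 1 and the simplices of K are:

  0-simplices (7): [1], [2], [3], [4], [5], [6], [7]
  1-simplices (9): [1,6], [1,7], [2,5], [2,6], [3,4], [3,6], [4,6], [5,6], [6,7]

giving chain groups C_0 ≅ Z^7, C_1 ≅ Z^9.

∂_1: C_1 → C_0 is given by ∂[p,q] = [q] − [p]. For instance
  ∂[3,6] = [6] − [3].
This gives a 7×9 integer matrix of rank 6; reducing to Smith normal form yields diagonal entries (1,1,1,1,1,1).

Now H_k = ker ∂_k / im ∂_{k+1}, so:

  H_0: rank C_0 − rank ∂_1 = 7 − 6 = 1, and the invariant factors of ∂_1 are all 1, so H_0 ≅ Z.
  H_1: rank ker ∂_1 − rank ∂_2 = (9 − 6) − 0 = 3, and there is no ∂_2, so H_1 ≅ Z^3.

As a check, the Euler characteristic is 7 − 9 = -2, which agrees with 1 − 3 = -2.

H_0 ≅ Z,  H_1 ≅ Z^3.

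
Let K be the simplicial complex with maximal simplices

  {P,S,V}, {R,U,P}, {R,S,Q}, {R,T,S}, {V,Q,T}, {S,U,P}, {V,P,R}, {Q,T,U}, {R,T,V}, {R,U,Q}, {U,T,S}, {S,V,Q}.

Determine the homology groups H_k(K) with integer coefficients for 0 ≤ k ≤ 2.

Fix the vertex order P < Q < R < S < T < U < V and write every simplex with vertices in increasing order. Then dim K = 2 and the simplices of K are:

  0-simplices (7): P, Q, R, S, T, U, V
  1-simplices (18): PR, PS, PU, PV, QR, QS, QT, QU, QV, RS, RT, RU, RV, ST, SU, SV, TU, TV
  2-simplices (12): PRU, PRV, PSU, PSV, QRS, QRU, QSV, QTU, QTV, RST, RTV, STU

Hence C_0 ≅ Z^7, C_1 ≅ Z^18, C_2 ≅ Z^12.

∂_1: C_1 → C_0 is given by ∂[p,q] = [q] − [p]. For instance
  ∂RU = U − R.
The resulting 7×18 matrix has rank 6, and its Smith normal form has invariant factors (1,1,1,1,1,1).

∂_2: C_2 → C_1 acts by ∂[p,q,r] = [q,r] − [p,r] + [p,q]. For instance
  ∂STU = TU − SU + ST,
  ∂PRV = RV − PV + PR.
This gives a 18×12 integer matrix of rank 12; reducing to Smith normal form yields diagonal entries (1,1,1,1,1,1,1,1,1,1,1,2).

From H_k ≅ ker(∂_k) / im(∂_{k+1}) we obtain:

  H_0: rank C_0 − rank ∂_1 = 7 − 6 = 1, and the invariant factors of ∂_1 are all 1, so H_0 ≅ Z.
  H_1: rank ker ∂_1 − rank ∂_2 = (18 − 6) − 12 = 0, and ∂_2 has invariant factor 2 > 1, so H_1 ≅ Z/2Z.
  H_2: rank ker ∂_2 − rank ∂_3 = (12 − 12) − 0 = 0, and there is no ∂_3, so H_2 ≅ 0.

(K is a triangulation of the real projective plane RP^2.)

H_0 = Z,  H_1 = Z/2Z,  H_2 = 0.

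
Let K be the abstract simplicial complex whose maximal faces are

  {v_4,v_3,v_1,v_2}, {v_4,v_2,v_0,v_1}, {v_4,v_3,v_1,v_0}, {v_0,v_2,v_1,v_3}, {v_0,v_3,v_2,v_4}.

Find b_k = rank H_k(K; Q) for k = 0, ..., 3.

b_0 = 1, b_1 = 0, b_2 = 0, b_3 = 1.

Take the total order v_0 < v_1 < v_2 < v_3 < v_4 on the vertex set. Then K (dimension 3) consists of the simplices:

  0-simplices (5): [v_0], [v_1], [v_2], [v_3], [v_4]
  1-simplices (10): [v_0,v_1], [v_0,v_2], [v_0,v_3], [v_0,v_4], [v_1,v_2], [v_1,v_3], [v_1,v_4], [v_2,v_3], [v_2,v_4], [v_3,v_4]
  2-simplices (10): [v_0,v_1,v_2], [v_0,v_1,v_3], [v_0,v_1,v_4], [v_0,v_2,v_3], [v_0,v_2,v_4], [v_0,v_3,v_4], [v_1,v_2,v_3], [v_1,v_2,v_4], [v_1,v_3,v_4], [v_2,v_3,v_4]
  3-simplices (5): [v_0,v_1,v_2,v_3], [v_0,v_1,v_2,v_4], [v_0,v_1,v_3,v_4], [v_0,v_2,v_3,v_4], [v_1,v_2,v_3,v_4]

giving chain groups C_0 ≅ Z^5, C_1 ≅ Z^10, C_2 ≅ Z^10, C_3 ≅ Z^5.

∂_1: C_1 → C_0 sends each edge [p,q] (with p < q) to q − p.
As a 5×10 matrix over Z this has rank 4, with invariant factors (1,1,1,1).

Boundary ∂_2: C_2 → C_1 acts by ∂[p,q,r] = [q,r] − [p,r] + [p,q]. For instance
  ∂[v_2,v_3,v_4] = [v_3,v_4] − [v_2,v_4] + [v_2,v_3],
  ∂[v_0,v_3,v_4] = [v_3,v_4] − [v_0,v_4] + [v_0,v_3].
This gives a 10×10 integer matrix of rank 6; reducing to Smith normal form yields diagonal entries (1,1,1,1,1,1).

The boundary map ∂_3: C_3 → C_2 sends each 3-simplex σ to the alternating sum Σ_i (−1)^i (σ with its i-th vertex removed). For instance
  ∂[v_0,v_1,v_2,v_4] = [v_1,v_2,v_4] − [v_0,v_2,v_4] + [v_0,v_1,v_4] − [v_0,v_1,v_2],
  ∂[v_0,v_1,v_2,v_3] = [v_1,v_2,v_3] − [v_0,v_2,v_3] + [v_0,v_1,v_3] − [v_0,v_1,v_2].
The resulting 10×5 matrix has rank 4, and its Smith normal form has invariant factors (1,1,1,1).

Reading off H_k = ker ∂_k / im ∂_{k+1}:

  H_0: rank C_0 − rank ∂_1 = 5 − 4 = 1, and the invariant factors of ∂_1 are all 1, so H_0 = Z.
  H_1: rank ker ∂_1 − rank ∂_2 = (10 − 4) − 6 = 0, and the invariant factors of ∂_2 are all 1, so H_1 = 0.
  H_2: rank ker ∂_2 − rank ∂_3 = (10 − 6) − 4 = 0, and the invariant factors of ∂_3 are all 1, so H_2 = 0.
  H_3: rank ker ∂_3 − rank ∂_4 = (5 − 4) − 0 = 1, and there is no ∂_4, so H_3 = Z.

Hence the Betti numbers are b_0 = 1, b_1 = 0, b_2 = 0, b_3 = 1.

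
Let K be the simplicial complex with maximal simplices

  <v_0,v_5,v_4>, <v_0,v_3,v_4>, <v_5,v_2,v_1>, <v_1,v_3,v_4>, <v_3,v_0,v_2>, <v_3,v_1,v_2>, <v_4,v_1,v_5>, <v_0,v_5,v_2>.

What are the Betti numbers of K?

K has 6 vertices, 12 edges, 8 triangles.
rank ∂_0 = 0, rank ∂_1 = 5 ⇒ b_0 = 6 − 0 − 5 = 1; all invariant factors of ∂_1 are 1 so no torsion. So H_0 ≅ Z.
rank ∂_1 = 5, rank ∂_2 = 7 ⇒ b_1 = 12 − 5 − 7 = 0; all invariant factors of ∂_2 are 1 so no torsion. So H_1 ≅ 0.
rank ∂_2 = 7, rank ∂_3 = 0 ⇒ b_2 = 8 − 7 − 0 = 1. So H_2 ≅ Z.

b_0 = 1, b_1 = 0, b_2 = 1.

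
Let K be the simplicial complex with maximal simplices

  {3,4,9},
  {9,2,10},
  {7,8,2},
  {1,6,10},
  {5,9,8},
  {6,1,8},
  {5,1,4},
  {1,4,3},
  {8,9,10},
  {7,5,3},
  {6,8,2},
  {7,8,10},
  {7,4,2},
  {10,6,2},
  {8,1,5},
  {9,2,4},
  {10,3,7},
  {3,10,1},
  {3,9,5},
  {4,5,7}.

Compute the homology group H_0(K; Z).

Order the vertices as 1 < 2 < 3 < 4 < 5 < 6 < 7 < 8 < 9 < 10. Listing each simplex with vertices in this order, K has dimension 2 with simplices:

  0-simplices (10): [1], [2], [3], [4], [5], [6], [7], [8], [9], [10]
  1-simplices (30): (30 of them)
  2-simplices (20): (20 of them)

giving chain groups C_0 ≅ Z^10, C_1 ≅ Z^30, C_2 ≅ Z^20.

The boundary map ∂_1: C_1 → C_0 sends each edge [p,q] (with p < q) to q − p. For instance
  ∂[1,8] = [8] − [1].
The 10×30 boundary matrix has rank 9 and Smith normal form diag(1,1,1,1,1,1,1,1,1).

∂_2: C_2 → C_1 sends each 2-simplex [p,q,r] to [q,r] − [p,r] + [p,q]. For instance
  ∂[3,4,9] = [4,9] − [3,9] + [3,4],
  ∂[1,5,8] = [5,8] − [1,8] + [1,5].
The resulting 30×20 matrix has rank 20, and its Smith normal form has invariant factors (1,1,1,1,1,1,1,1,1,1,1,1,1,1,1,1,1,1,1,2).

From H_k ≅ ker(∂_k) / im(∂_{k+1}) we obtain:

  H_0: rank C_0 − rank ∂_1 = 10 − 9 = 1, and the invariant factors of ∂_1 are all 1, so H_0 ≅ Z.

H_0 = Z.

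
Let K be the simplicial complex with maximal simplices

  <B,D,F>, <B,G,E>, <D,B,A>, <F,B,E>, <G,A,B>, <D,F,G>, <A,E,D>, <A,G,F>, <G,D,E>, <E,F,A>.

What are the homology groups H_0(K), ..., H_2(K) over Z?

H_0 ≅ Z,  H_1 ≅ Z/2,  H_2 = 0.

K has 6 vertices, 15 edges, 10 triangles.
rank ∂_0 = 0, rank ∂_1 = 5 ⇒ b_0 = 6 − 0 − 5 = 1; all invariant factors of ∂_1 are 1 so no torsion. So H_0 = Z.
rank ∂_1 = 5, rank ∂_2 = 10 ⇒ b_1 = 15 − 5 − 10 = 0; ∂_2 has invariant factor(s) [2] giving torsion. So H_1 = Z/2.
rank ∂_2 = 10, rank ∂_3 = 0 ⇒ b_2 = 10 − 10 − 0 = 0. So H_2 = 0.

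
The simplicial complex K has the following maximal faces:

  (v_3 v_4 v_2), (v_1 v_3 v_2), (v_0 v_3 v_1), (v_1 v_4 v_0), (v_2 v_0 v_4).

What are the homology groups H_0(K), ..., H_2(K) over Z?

H_0 ≅ Z,  H_1 ≅ Z,  H_2 = 0.

Take the total order v_0 < v_1 < v_2 < v_3 < v_4 on the vertex set. Then K (dimension 2) consists of the simplices:

  0-simplices (5): [v_0], [v_1], [v_2], [v_3], [v_4]
  1-simplices (10): [v_0,v_1], [v_0,v_2], [v_0,v_3], [v_0,v_4], [v_1,v_2], [v_1,v_3], [v_1,v_4], [v_2,v_3], [v_2,v_4], [v_3,v_4]
  2-simplices (5): [v_0,v_1,v_3], [v_0,v_1,v_4], [v_0,v_2,v_4], [v_1,v_2,v_3], [v_2,v_3,v_4]

giving chain groups C_0 ≅ Z^5, C_1 ≅ Z^10, C_2 ≅ Z^5.

The boundary map ∂_1: C_1 → C_0 maps an edge to its endpoints' difference, ∂[p,q] = q − p. For instance
  ∂[v_1,v_4] = [v_4] − [v_1].
This gives a 5×10 integer matrix of rank 4; reducing to Smith normal form yields diagonal entries (1,1,1,1).

∂_2: C_2 → C_1 maps a triangle to the signed sum of its edges. For instance
  ∂[v_0,v_1,v_3] = [v_1,v_3] − [v_0,v_3] + [v_0,v_1],
  ∂[v_0,v_2,v_4] = [v_2,v_4] − [v_0,v_4] + [v_0,v_2].
This gives a 10×5 integer matrix of rank 5; reducing to Smith normal form yields diagonal entries (1,1,1,1,1).

Computing H_k = (kernel of ∂_k) / (image of ∂_{k+1}):

  H_0: rank C_0 − rank ∂_1 = 5 − 4 = 1, and the invariant factors of ∂_1 are all 1, so H_0 ≅ Z.
  H_1: rank ker ∂_1 − rank ∂_2 = (10 − 4) − 5 = 1, and the invariant factors of ∂_2 are all 1, so H_1 ≅ Z.
  H_2: rank ker ∂_2 − rank ∂_3 = (5 − 5) − 0 = 0, and there is no ∂_3, so H_2 ≅ 0.

As a check, the Euler characteristic is 5 − 10 + 5 = 0, which agrees with 1 − 1 + 0 = 0.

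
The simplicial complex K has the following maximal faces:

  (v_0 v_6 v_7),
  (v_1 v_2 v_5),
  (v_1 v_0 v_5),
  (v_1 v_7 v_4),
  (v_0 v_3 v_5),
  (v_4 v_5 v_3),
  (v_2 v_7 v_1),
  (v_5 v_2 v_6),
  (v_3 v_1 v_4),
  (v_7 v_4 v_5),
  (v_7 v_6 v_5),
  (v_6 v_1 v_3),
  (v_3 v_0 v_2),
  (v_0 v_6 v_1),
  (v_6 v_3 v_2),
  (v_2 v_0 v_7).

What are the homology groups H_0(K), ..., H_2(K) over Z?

H_0 ≅ Z,  H_1 ≅ Z^2,  H_2 ≅ Z.

K has 8 vertices, 24 edges, 16 triangles.
rank ∂_0 = 0, rank ∂_1 = 7 ⇒ b_0 = 8 − 0 − 7 = 1; all invariant factors of ∂_1 are 1 so no torsion. So H_0 ≅ Z.
rank ∂_1 = 7, rank ∂_2 = 15 ⇒ b_1 = 24 − 7 − 15 = 2; all invariant factors of ∂_2 are 1 so no torsion. So H_1 ≅ Z^2.
rank ∂_2 = 15, rank ∂_3 = 0 ⇒ b_2 = 16 − 15 − 0 = 1. So H_2 ≅ Z.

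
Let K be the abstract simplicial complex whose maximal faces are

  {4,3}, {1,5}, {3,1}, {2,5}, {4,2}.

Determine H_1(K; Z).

Take the total order 1 < 2 < 3 < 4 < 5 on the vertex set. Then K (dimension 1) consists of the simplices:

  0-simplices (5): [1], [2], [3], [4], [5]
  1-simplices (5): [1,3], [1,5], [2,4], [2,5], [3,4]

Hence C_0 ≅ Z^5, C_1 ≅ Z^5.

Boundary ∂_1: C_1 → C_0 sends each edge [p,q] (with p < q) to q − p. For instance
  ∂[3,4] = [4] − [3].
As a 5×5 matrix over Z this has rank 4, with invariant factors (1,1,1,1).

From H_k ≅ ker(∂_k) / im(∂_{k+1}) we obtain:

  H_1: rank ker ∂_1 − rank ∂_2 = (5 − 4) − 0 = 1, and there is no ∂_2, so H_1 = Z.

H_1 = Z.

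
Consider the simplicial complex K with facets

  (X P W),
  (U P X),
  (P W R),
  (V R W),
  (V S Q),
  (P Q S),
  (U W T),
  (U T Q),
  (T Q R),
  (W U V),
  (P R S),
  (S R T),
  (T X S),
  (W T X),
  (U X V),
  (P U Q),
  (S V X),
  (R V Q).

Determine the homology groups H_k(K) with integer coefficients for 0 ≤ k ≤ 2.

H_0 = Z,  H_1 = Z ⊕ Z/2Z,  H_2 = 0.

K has 9 vertices, 27 edges, 18 triangles.
rank ∂_0 = 0, rank ∂_1 = 8 ⇒ b_0 = 9 − 0 − 8 = 1; all invariant factors of ∂_1 are 1 so no torsion. So H_0 ≅ Z.
rank ∂_1 = 8, rank ∂_2 = 18 ⇒ b_1 = 27 − 8 − 18 = 1; ∂_2 has invariant factor(s) [2] giving torsion. So H_1 ≅ Z ⊕ Z/2Z.
rank ∂_2 = 18, rank ∂_3 = 0 ⇒ b_2 = 18 − 18 − 0 = 0. So H_2 ≅ 0.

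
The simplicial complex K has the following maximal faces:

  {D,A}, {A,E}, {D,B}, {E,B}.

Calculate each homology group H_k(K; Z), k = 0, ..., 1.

K has 4 vertices, 4 edges.
rank ∂_0 = 0, rank ∂_1 = 3 ⇒ b_0 = 4 − 0 − 3 = 1; all invariant factors of ∂_1 are 1 so no torsion. So H_0 = Z.
rank ∂_1 = 3, rank ∂_2 = 0 ⇒ b_1 = 4 − 3 − 0 = 1. So H_1 = Z.

H_0 ≅ Z,  H_1 ≅ Z.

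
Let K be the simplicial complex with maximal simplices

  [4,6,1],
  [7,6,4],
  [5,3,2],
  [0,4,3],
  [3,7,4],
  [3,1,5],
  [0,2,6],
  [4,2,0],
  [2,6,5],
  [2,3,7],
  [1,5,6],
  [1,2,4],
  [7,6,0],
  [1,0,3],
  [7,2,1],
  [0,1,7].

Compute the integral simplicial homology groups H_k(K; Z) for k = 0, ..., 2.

H_0 ≅ Z,  H_1 ≅ Z^2,  H_2 ≅ Z.

We work with the vertex ordering 0 < 1 < 2 < 3 < 4 < 5 < 6 < 7. The simplices of K, each written with vertices in increasing order, are:

  0-simplices (8): [0], [1], [2], [3], [4], [5], [6], [7]
  1-simplices (24): (24 of them)
  2-simplices (16): [0,1,3], [0,1,7], [0,2,4], [0,2,6], [0,3,4], [0,6,7], [1,2,4], [1,2,7], [1,3,5], [1,4,6], [1,5,6], [2,3,5], [2,3,7], [2,5,6], [3,4,7], [4,6,7]

so the chain groups are C_0 ≅ Z^8, C_1 ≅ Z^24, C_2 ≅ Z^16.

∂_1: C_1 → C_0 maps an edge to its endpoints' difference, ∂[p,q] = q − p.
The resulting 8×24 matrix has rank 7, and its Smith normal form has invariant factors (1,1,1,1,1,1,1).

∂_2: C_2 → C_1 acts by ∂[p,q,r] = [q,r] − [p,r] + [p,q]. For instance
  ∂[1,3,5] = [3,5] − [1,5] + [1,3],
  ∂[1,4,6] = [4,6] − [1,6] + [1,4].
The 24×16 boundary matrix has rank 15 and Smith normal form diag(1,1,1,1,1,1,1,1,1,1,1,1,1,1,1).

From H_k ≅ ker(∂_k) / im(∂_{k+1}) we obtain:

  H_0: rank C_0 − rank ∂_1 = 8 − 7 = 1, and the invariant factors of ∂_1 are all 1, so H_0 = Z.
  H_1: rank ker ∂_1 − rank ∂_2 = (24 − 7) − 15 = 2, and the invariant factors of ∂_2 are all 1, so H_1 = Z^2.
  H_2: rank ker ∂_2 − rank ∂_3 = (16 − 15) − 0 = 1, and there is no ∂_3, so H_2 = Z.

As a check, the Euler characteristic is 8 − 24 + 16 = 0, which agrees with 1 − 2 + 1 = 0.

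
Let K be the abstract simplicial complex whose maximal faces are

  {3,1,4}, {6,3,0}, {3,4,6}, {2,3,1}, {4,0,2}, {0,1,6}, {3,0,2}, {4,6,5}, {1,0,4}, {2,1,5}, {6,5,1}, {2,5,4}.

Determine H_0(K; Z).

H_0 = Z.

K has 7 vertices, 18 edges, 12 triangles.
rank ∂_0 = 0, rank ∂_1 = 6 ⇒ b_0 = 7 − 0 − 6 = 1; all invariant factors of ∂_1 are 1 so no torsion. So H_0 ≅ Z.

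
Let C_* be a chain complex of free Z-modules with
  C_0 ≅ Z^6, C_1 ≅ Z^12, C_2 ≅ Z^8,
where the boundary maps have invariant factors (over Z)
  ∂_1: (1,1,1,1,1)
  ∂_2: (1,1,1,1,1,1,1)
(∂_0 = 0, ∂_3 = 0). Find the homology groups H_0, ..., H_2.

H_0 ≅ Z,  H_1 = 0,  H_2 ≅ Z.

H_0: b_0 = 6 − 0 − 5 = 1; torsion from ∂_1 factors > 1: none. So H_0 ≅ Z.
H_1: b_1 = 12 − 5 − 7 = 0; torsion from ∂_2 factors > 1: none. So H_1 ≅ 0.
H_2: b_2 = 8 − 7 − 0 = 1; torsion from ∂_3 factors > 1: none. So H_2 ≅ Z.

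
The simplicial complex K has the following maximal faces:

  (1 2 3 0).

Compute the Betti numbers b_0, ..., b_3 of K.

b_0 = 1, b_1 = 0, b_2 = 0, b_3 = 0.

Fix the vertex order 0 < 1 < 2 < 3 and write every simplex with vertices in increasing order. Then dim K = 3 and the simplices of K are:

  0-simplices (4): [0], [1], [2], [3]
  1-simplices (6): [0,1], [0,2], [0,3], [1,2], [1,3], [2,3]
  2-simplices (4): [0,1,2], [0,1,3], [0,2,3], [1,2,3]
  3-simplices (1): [0,1,2,3]

Hence C_0 ≅ Z^4, C_1 ≅ Z^6, C_2 ≅ Z^4, C_3 ≅ Z^1.

Boundary ∂_1: C_1 → C_0 sends each edge [p,q] (with p < q) to q − p.
The 4×6 boundary matrix has rank 3 and Smith normal form diag(1,1,1).

∂_2: C_2 → C_1 sends each 2-simplex [p,q,r] to [q,r] − [p,r] + [p,q]. For instance
  ∂[0,1,2] = [1,2] − [0,2] + [0,1],
  ∂[0,2,3] = [2,3] − [0,3] + [0,2].
The 6×4 boundary matrix has rank 3 and Smith normal form diag(1,1,1).

∂_3: C_3 → C_2 sends each 3-simplex σ to the alternating sum Σ_i (−1)^i (σ with its i-th vertex removed). For instance
  ∂[0,1,2,3] = [1,2,3] − [0,2,3] + [0,1,3] − [0,1,2].
The 4×1 boundary matrix has rank 1 and Smith normal form diag(1).

From H_k ≅ ker(∂_k) / im(∂_{k+1}) we obtain:

  H_0: rank C_0 − rank ∂_1 = 4 − 3 = 1, and the invariant factors of ∂_1 are all 1, so H_0 = Z.
  H_1: rank ker ∂_1 − rank ∂_2 = (6 − 3) − 3 = 0, and the invariant factors of ∂_2 are all 1, so H_1 = 0.
  H_2: rank ker ∂_2 − rank ∂_3 = (4 − 3) − 1 = 0, and the invariant factors of ∂_3 are all 1, so H_2 = 0.
  H_3: rank ker ∂_3 − rank ∂_4 = (1 − 1) − 0 = 0, and there is no ∂_4, so H_3 = 0.

As a check, the Euler characteristic is 4 − 6 + 4 − 1 = 1, which agrees with 1 − 0 + 0 − 0 = 1.
(K is a triangulation of the 3-simplex.)

Hence the Betti numbers are b_0 = 1, b_1 = 0, b_2 = 0, b_3 = 0.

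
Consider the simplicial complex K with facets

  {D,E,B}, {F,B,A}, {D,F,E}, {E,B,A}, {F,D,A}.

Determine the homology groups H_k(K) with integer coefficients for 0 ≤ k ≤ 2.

H_0 = Z,  H_1 = Z,  H_2 = 0.

Take the total order A < B < D < E < F on the vertex set. Then K (dimension 2) consists of the simplices:

  0-simplices (5): A, B, D, E, F
  1-simplices (10): AB, AD, AE, AF, BD, BE, BF, DE, DF, EF
  2-simplices (5): ABE, ABF, ADF, BDE, DEF

giving chain groups C_0 ≅ Z^5, C_1 ≅ Z^10, C_2 ≅ Z^5.

∂_1: C_1 → C_0 is given by ∂[p,q] = [q] − [p]. For instance
  ∂BF = F − B.
The resulting 5×10 matrix has rank 4, and its Smith normal form has invariant factors (1,1,1,1).

Boundary ∂_2: C_2 → C_1 acts by ∂[p,q,r] = [q,r] − [p,r] + [p,q]. For instance
  ∂DEF = EF − DF + DE,
  ∂ABE = BE − AE + AB.
The 10×5 boundary matrix has rank 5 and Smith normal form diag(1,1,1,1,1).

Computing H_k = (kernel of ∂_k) / (image of ∂_{k+1}):

  H_0: rank C_0 − rank ∂_1 = 5 − 4 = 1, and the invariant factors of ∂_1 are all 1, so H_0 ≅ Z.
  H_1: rank ker ∂_1 − rank ∂_2 = (10 − 4) − 5 = 1, and the invariant factors of ∂_2 are all 1, so H_1 ≅ Z.
  H_2: rank ker ∂_2 − rank ∂_3 = (5 − 5) − 0 = 0, and there is no ∂_3, so H_2 ≅ 0.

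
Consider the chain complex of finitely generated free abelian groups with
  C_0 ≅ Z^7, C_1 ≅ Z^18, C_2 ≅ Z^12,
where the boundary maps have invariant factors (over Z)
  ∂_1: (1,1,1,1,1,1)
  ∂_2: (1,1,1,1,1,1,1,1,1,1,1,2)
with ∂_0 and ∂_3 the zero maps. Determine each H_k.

H_0: b_0 = 7 − 0 − 6 = 1; torsion from ∂_1 factors > 1: none. So H_0 ≅ Z.
H_1: b_1 = 18 − 6 − 12 = 0; torsion from ∂_2 factors > 1: [2]. So H_1 ≅ Z/2.
H_2: b_2 = 12 − 12 − 0 = 0; torsion from ∂_3 factors > 1: none. So H_2 ≅ 0.

H_0 ≅ Z,  H_1 ≅ Z/2,  H_2 = 0.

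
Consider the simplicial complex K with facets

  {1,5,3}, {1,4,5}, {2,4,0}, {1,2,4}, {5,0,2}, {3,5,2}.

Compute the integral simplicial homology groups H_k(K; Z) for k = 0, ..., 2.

H_0 = Z,  H_1 = Z,  H_2 = 0.

Order the vertices as 0 < 1 < 2 < 3 < 4 < 5. Listing each simplex with vertices in this order, K has dimension 2 with simplices:

  0-simplices (6): [0], [1], [2], [3], [4], [5]
  1-simplices (12): [0,2], [0,4], [0,5], [1,2], [1,3], [1,4], [1,5], [2,3], [2,4], [2,5], [3,5], [4,5]
  2-simplices (6): [0,2,4], [0,2,5], [1,2,4], [1,3,5], [1,4,5], [2,3,5]

giving chain groups C_0 ≅ Z^6, C_1 ≅ Z^12, C_2 ≅ Z^6.

∂_1: C_1 → C_0 sends each edge [p,q] (with p < q) to q − p. For instance
  ∂[1,3] = [3] − [1].
The resulting 6×12 matrix has rank 5, and its Smith normal form has invariant factors (1,1,1,1,1).

Boundary ∂_2: C_2 → C_1 acts by ∂[p,q,r] = [q,r] − [p,r] + [p,q]. For instance
  ∂[1,3,5] = [3,5] − [1,5] + [1,3],
  ∂[1,2,4] = [2,4] − [1,4] + [1,2].
The 12×6 boundary matrix has rank 6 and Smith normal form diag(1,1,1,1,1,1).

Computing H_k = (kernel of ∂_k) / (image of ∂_{k+1}):

  H_0: rank C_0 − rank ∂_1 = 6 − 5 = 1, and the invariant factors of ∂_1 are all 1, so H_0 = Z.
  H_1: rank ker ∂_1 − rank ∂_2 = (12 − 5) − 6 = 1, and the invariant factors of ∂_2 are all 1, so H_1 = Z.
  H_2: rank ker ∂_2 − rank ∂_3 = (6 − 6) − 0 = 0, and there is no ∂_3, so H_2 = 0.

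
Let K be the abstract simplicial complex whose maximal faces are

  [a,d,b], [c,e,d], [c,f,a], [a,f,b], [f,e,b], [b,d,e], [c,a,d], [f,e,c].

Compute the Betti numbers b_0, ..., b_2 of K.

b_0 = 1, b_1 = 0, b_2 = 1.

Take the total order a < b < c < d < e < f on the vertex set. Then K (dimension 2) consists of the simplices:

  0-simplices (6): a, b, c, d, e, f
  1-simplices (12): ab, ac, ad, af, bd, be, bf, cd, ce, cf, de, ef
  2-simplices (8): abd, abf, acd, acf, bde, bef, cde, cef

Hence C_0 ≅ Z^6, C_1 ≅ Z^12, C_2 ≅ Z^8.

∂_1: C_1 → C_0 is given by ∂[p,q] = [q] − [p]. For instance
  ∂bf = f − b.
The resulting 6×12 matrix has rank 5, and its Smith normal form has invariant factors (1,1,1,1,1).

The boundary map ∂_2: C_2 → C_1 acts by ∂[p,q,r] = [q,r] − [p,r] + [p,q]. For instance
  ∂abf = bf − af + ab,
  ∂acf = cf − af + ac.
This gives a 12×8 integer matrix of rank 7; reducing to Smith normal form yields diagonal entries (1,1,1,1,1,1,1).

Now H_k = ker ∂_k / im ∂_{k+1}, so:

  H_0: rank C_0 − rank ∂_1 = 6 − 5 = 1, and the invariant factors of ∂_1 are all 1, so H_0 = Z.
  H_1: rank ker ∂_1 − rank ∂_2 = (12 − 5) − 7 = 0, and the invariant factors of ∂_2 are all 1, so H_1 = 0.
  H_2: rank ker ∂_2 − rank ∂_3 = (8 − 7) − 0 = 1, and there is no ∂_3, so H_2 = Z.

(K is a triangulation of the 2-sphere S^2.)

Hence the Betti numbers are b_0 = 1, b_1 = 0, b_2 = 1.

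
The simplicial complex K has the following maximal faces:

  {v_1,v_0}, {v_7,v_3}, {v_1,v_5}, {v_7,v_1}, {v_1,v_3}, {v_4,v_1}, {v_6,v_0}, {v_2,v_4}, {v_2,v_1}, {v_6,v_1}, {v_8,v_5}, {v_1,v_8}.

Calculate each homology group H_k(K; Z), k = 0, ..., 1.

H_0 ≅ Z,  H_1 ≅ Z^4.

K has 9 vertices, 12 edges.
rank ∂_0 = 0, rank ∂_1 = 8 ⇒ b_0 = 9 − 0 − 8 = 1; all invariant factors of ∂_1 are 1 so no torsion. So H_0 ≅ Z.
rank ∂_1 = 8, rank ∂_2 = 0 ⇒ b_1 = 12 − 8 − 0 = 4. So H_1 ≅ Z^4.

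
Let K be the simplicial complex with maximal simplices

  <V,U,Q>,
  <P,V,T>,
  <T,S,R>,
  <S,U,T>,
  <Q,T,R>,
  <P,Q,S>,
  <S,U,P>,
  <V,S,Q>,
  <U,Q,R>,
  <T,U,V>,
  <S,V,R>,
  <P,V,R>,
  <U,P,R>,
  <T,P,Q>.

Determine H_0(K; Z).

K has 7 vertices, 21 edges, 14 triangles.
rank ∂_0 = 0, rank ∂_1 = 6 ⇒ b_0 = 7 − 0 − 6 = 1; all invariant factors of ∂_1 are 1 so no torsion. So H_0 ≅ Z.

H_0 = Z.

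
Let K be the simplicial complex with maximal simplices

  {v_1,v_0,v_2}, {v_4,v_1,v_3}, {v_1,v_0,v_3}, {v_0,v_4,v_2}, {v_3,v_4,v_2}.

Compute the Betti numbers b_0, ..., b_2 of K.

Order the vertices as v_0 < v_1 < v_2 < v_3 < v_4. Listing each simplex with vertices in this order, K has dimension 2 with simplices:

  0-simplices (5): [v_0], [v_1], [v_2], [v_3], [v_4]
  1-simplices (10): [v_0,v_1], [v_0,v_2], [v_0,v_3], [v_0,v_4], [v_1,v_2], [v_1,v_3], [v_1,v_4], [v_2,v_3], [v_2,v_4], [v_3,v_4]
  2-simplices (5): [v_0,v_1,v_2], [v_0,v_1,v_3], [v_0,v_2,v_4], [v_1,v_3,v_4], [v_2,v_3,v_4]

so the chain groups are C_0 ≅ Z^5, C_1 ≅ Z^10, C_2 ≅ Z^5.

Boundary ∂_1: C_1 → C_0 sends each edge [p,q] (with p < q) to q − p.
As a 5×10 matrix over Z this has rank 4, with invariant factors (1,1,1,1).

Boundary ∂_2: C_2 → C_1 acts by ∂[p,q,r] = [q,r] − [p,r] + [p,q]. For instance
  ∂[v_2,v_3,v_4] = [v_3,v_4] − [v_2,v_4] + [v_2,v_3],
  ∂[v_0,v_2,v_4] = [v_2,v_4] − [v_0,v_4] + [v_0,v_2].
As a 10×5 matrix over Z this has rank 5, with invariant factors (1,1,1,1,1).

Reading off H_k = ker ∂_k / im ∂_{k+1}:

  H_0: rank C_0 − rank ∂_1 = 5 − 4 = 1, and the invariant factors of ∂_1 are all 1, so H_0 = Z.
  H_1: rank ker ∂_1 − rank ∂_2 = (10 − 4) − 5 = 1, and the invariant factors of ∂_2 are all 1, so H_1 = Z.
  H_2: rank ker ∂_2 − rank ∂_3 = (5 − 5) − 0 = 0, and there is no ∂_3, so H_2 = 0.

(K is a triangulation of the Möbius band.)

Hence the Betti numbers are b_0 = 1, b_1 = 1, b_2 = 0.

b_0 = 1, b_1 = 1, b_2 = 0.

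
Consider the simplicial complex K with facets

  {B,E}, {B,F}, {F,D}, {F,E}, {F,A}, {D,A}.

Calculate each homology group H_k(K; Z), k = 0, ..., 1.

H_0 = Z,  H_1 = Z^2.

Fix the vertex order A < B < D < E < F and write every simplex with vertices in increasing order. Then dim K = 1 and the simplices of K are:

  0-simplices (5): A, B, D, E, F
  1-simplices (6): AD, AF, BE, BF, DF, EF

so the chain groups are C_0 ≅ Z^5, C_1 ≅ Z^6.

Boundary ∂_1: C_1 → C_0 maps an edge to its endpoints' difference, ∂[p,q] = q − p.
The 5×6 boundary matrix has rank 4 and Smith normal form diag(1,1,1,1).

Now H_k = ker ∂_k / im ∂_{k+1}, so:

  H_0: rank C_0 − rank ∂_1 = 5 − 4 = 1, and the invariant factors of ∂_1 are all 1, so H_0 = Z.
  H_1: rank ker ∂_1 − rank ∂_2 = (6 − 4) − 0 = 2, and there is no ∂_2, so H_1 = Z^2.

As a check, the Euler characteristic is 5 − 6 = -1, which agrees with 1 − 2 = -1.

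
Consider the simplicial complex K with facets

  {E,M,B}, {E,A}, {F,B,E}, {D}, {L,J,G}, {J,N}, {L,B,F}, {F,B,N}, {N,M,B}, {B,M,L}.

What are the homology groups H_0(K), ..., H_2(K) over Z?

H_0 = Z^2,  H_1 = Z,  H_2 = 0.

Take the total order A < B < D < E < F < G < J < L < M < N on the vertex set. Then K (dimension 2) consists of the simplices:

  0-simplices (10): A, B, D, E, F, G, J, L, M, N
  1-simplices (16): AE, BE, BF, BL, BM, BN, EF, EM, FL, FN, GJ, GL, JL, JN, LM, MN
  2-simplices (7): BEF, BEM, BFL, BFN, BLM, BMN, GJL

Hence C_0 ≅ Z^10, C_1 ≅ Z^16, C_2 ≅ Z^7.

The boundary map ∂_1: C_1 → C_0 maps an edge to its endpoints' difference, ∂[p,q] = q − p. For instance
  ∂BE = E − B.
This gives a 10×16 integer matrix of rank 8; reducing to Smith normal form yields diagonal entries (1,1,1,1,1,1,1,1).

∂_2: C_2 → C_1 maps a triangle to the signed sum of its edges. For instance
  ∂BEF = EF − BF + BE,
  ∂BLM = LM − BM + BL.
This gives a 16×7 integer matrix of rank 7; reducing to Smith normal form yields diagonal entries (1,1,1,1,1,1,1).

From H_k ≅ ker(∂_k) / im(∂_{k+1}) we obtain:

  H_0: rank C_0 − rank ∂_1 = 10 − 8 = 2, and the invariant factors of ∂_1 are all 1, so H_0 = Z^2.
  H_1: rank ker ∂_1 − rank ∂_2 = (16 − 8) − 7 = 1, and the invariant factors of ∂_2 are all 1, so H_1 = Z.
  H_2: rank ker ∂_2 − rank ∂_3 = (7 − 7) − 0 = 0, and there is no ∂_3, so H_2 = 0.

As a check, the Euler characteristic is 10 − 16 + 7 = 1, which agrees with 2 − 1 + 0 = 1.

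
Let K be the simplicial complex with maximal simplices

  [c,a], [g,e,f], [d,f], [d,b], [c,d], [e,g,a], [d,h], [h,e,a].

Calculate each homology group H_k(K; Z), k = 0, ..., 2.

Order the vertices as a < b < c < d < e < f < g < h. Listing each simplex with vertices in this order, K has dimension 2 with simplices:

  0-simplices (8): a, b, c, d, e, f, g, h
  1-simplices (12): ac, ae, ag, ah, bd, cd, df, dh, ef, eg, eh, fg
  2-simplices (3): aeg, aeh, efg

Hence C_0 ≅ Z^8, C_1 ≅ Z^12, C_2 ≅ Z^3.

Boundary ∂_1: C_1 → C_0 sends each edge [p,q] (with p < q) to q − p. For instance
  ∂eg = g − e.
The resulting 8×12 matrix has rank 7, and its Smith normal form has invariant factors (1,1,1,1,1,1,1).

The boundary map ∂_2: C_2 → C_1 sends each 2-simplex [p,q,r] to [q,r] − [p,r] + [p,q]. For instance
  ∂aeh = eh − ah + ae,
  ∂aeg = eg − ag + ae.
As a 12×3 matrix over Z this has rank 3, with invariant factors (1,1,1).

Computing H_k = (kernel of ∂_k) / (image of ∂_{k+1}):

  H_0: rank C_0 − rank ∂_1 = 8 − 7 = 1, and the invariant factors of ∂_1 are all 1, so H_0 = Z.
  H_1: rank ker ∂_1 − rank ∂_2 = (12 − 7) − 3 = 2, and the invariant factors of ∂_2 are all 1, so H_1 = Z^2.
  H_2: rank ker ∂_2 − rank ∂_3 = (3 − 3) − 0 = 0, and there is no ∂_3, so H_2 = 0.

H_0 ≅ Z,  H_1 ≅ Z^2,  H_2 = 0.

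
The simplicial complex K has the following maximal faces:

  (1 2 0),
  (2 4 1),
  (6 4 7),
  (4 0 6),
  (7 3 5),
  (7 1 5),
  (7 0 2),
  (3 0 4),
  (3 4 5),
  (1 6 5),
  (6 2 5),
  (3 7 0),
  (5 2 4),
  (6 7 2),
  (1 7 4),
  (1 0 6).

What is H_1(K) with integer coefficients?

Fix the vertex order 0 < 1 < 2 < 3 < 4 < 5 < 6 < 7 and write every simplex with vertices in increasing order. Then dim K = 2 and the simplices of K are:

  0-simplices (8): [0], [1], [2], [3], [4], [5], [6], [7]
  1-simplices (24): (24 of them)
  2-simplices (16): [0,1,2], [0,1,6], [0,2,7], [0,3,4], [0,3,7], [0,4,6], [1,2,4], [1,4,7], [1,5,6], [1,5,7], [2,4,5], [2,5,6], [2,6,7], [3,4,5], [3,5,7], [4,6,7]

so the chain groups are C_0 ≅ Z^8, C_1 ≅ Z^24, C_2 ≅ Z^16.

Boundary ∂_1: C_1 → C_0 sends each edge [p,q] (with p < q) to q − p. For instance
  ∂[5,7] = [7] − [5].
As a 8×24 matrix over Z this has rank 7, with invariant factors (1,1,1,1,1,1,1).

The boundary map ∂_2: C_2 → C_1 sends each 2-simplex [p,q,r] to [q,r] − [p,r] + [p,q]. For instance
  ∂[0,1,2] = [1,2] − [0,2] + [0,1],
  ∂[3,5,7] = [5,7] − [3,7] + [3,5].
The 24×16 boundary matrix has rank 15 and Smith normal form diag(1,1,1,1,1,1,1,1,1,1,1,1,1,1,1).

Now H_k = ker ∂_k / im ∂_{k+1}, so:

  H_1: rank ker ∂_1 − rank ∂_2 = (24 − 7) − 15 = 2, and the invariant factors of ∂_2 are all 1, so H_1 ≅ Z^2.

H_1 ≅ Z^2.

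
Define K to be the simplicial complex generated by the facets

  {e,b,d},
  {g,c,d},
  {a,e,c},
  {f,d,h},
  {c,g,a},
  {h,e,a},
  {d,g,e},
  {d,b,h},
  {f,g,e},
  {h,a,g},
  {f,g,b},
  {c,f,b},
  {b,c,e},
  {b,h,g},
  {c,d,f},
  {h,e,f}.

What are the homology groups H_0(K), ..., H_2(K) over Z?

K has 8 vertices, 24 edges, 16 triangles.
rank ∂_0 = 0, rank ∂_1 = 7 ⇒ b_0 = 8 − 0 − 7 = 1; all invariant factors of ∂_1 are 1 so no torsion. So H_0 ≅ Z.
rank ∂_1 = 7, rank ∂_2 = 15 ⇒ b_1 = 24 − 7 − 15 = 2; all invariant factors of ∂_2 are 1 so no torsion. So H_1 ≅ Z^2.
rank ∂_2 = 15, rank ∂_3 = 0 ⇒ b_2 = 16 − 15 − 0 = 1. So H_2 ≅ Z.

H_0 = Z,  H_1 = Z^2,  H_2 = Z.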